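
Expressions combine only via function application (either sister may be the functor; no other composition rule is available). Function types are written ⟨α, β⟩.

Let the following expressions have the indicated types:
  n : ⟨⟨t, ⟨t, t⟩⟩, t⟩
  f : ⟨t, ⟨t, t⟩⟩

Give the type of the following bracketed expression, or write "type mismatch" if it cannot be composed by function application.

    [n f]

[n f]: n is ⟨⟨t, ⟨t, t⟩⟩, t⟩, f is ⟨t, ⟨t, t⟩⟩; result t.

t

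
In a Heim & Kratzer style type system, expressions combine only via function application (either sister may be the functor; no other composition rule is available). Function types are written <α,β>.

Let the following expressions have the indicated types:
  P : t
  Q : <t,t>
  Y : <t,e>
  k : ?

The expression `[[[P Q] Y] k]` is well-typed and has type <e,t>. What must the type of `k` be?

For [[[P Q] Y] k] to have type <e,t> with [[P Q] Y] of type e, k must be the function: k : <e,<e,t>>.

<e,<e,t>>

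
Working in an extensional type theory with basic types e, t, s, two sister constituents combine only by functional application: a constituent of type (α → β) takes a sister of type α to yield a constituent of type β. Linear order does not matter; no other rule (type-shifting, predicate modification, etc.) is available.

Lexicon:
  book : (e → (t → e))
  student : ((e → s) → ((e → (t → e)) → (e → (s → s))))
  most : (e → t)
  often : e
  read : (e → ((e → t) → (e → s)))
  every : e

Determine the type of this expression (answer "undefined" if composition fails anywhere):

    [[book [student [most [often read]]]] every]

At [often read], read : (e → ((e → t) → (e → s))) takes often : e, giving ((e → t) → (e → s)).
At [most [often read]], [often read] : ((e → t) → (e → s)) takes most : (e → t), giving (e → s).
At [student [most [often read]]], student : ((e → s) → ((e → (t → e)) → (e → (s → s)))) takes [most [often read]] : (e → s), giving ((e → (t → e)) → (e → (s → s))).
At [book [student [most [often read]]]], [student [most [often read]]] : ((e → (t → e)) → (e → (s → s))) takes book : (e → (t → e)), giving (e → (s → s)).
At [[book [student [most [often read]]]] every], [book [student [most [often read]]]] : (e → (s → s)) takes every : e, giving (s → s).

(s → s)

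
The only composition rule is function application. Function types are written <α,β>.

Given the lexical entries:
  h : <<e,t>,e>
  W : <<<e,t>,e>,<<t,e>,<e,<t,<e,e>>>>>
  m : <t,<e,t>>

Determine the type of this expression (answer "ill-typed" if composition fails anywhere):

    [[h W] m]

[h W]: functor W : <<<e,t>,e>,<<t,e>,<e,<t,<e,e>>>>>, argument h : <<e,t>,e>; result <<t,e>,<e,<t,<e,e>>>>.
[[h W] m]: <<t,e>,<e,<t,<e,e>>>> and <t,<e,t>> cannot combine by function application — type clash.

ill-typed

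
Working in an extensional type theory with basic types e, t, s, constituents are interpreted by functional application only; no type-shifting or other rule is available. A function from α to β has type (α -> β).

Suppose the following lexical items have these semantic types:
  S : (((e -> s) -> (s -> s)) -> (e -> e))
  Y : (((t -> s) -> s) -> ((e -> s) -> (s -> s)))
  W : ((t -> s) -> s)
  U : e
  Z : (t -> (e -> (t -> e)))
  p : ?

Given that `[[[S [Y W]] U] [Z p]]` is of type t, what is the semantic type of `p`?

((t -> (e -> (t -> e))) -> (e -> t))

For [[[S [Y W]] U] [Z p]] to have type t with [[S [Y W]] U] of type e, [Z p] must be the function: [Z p] : (e -> t).
For [Z p] to have type (e -> t) with Z of type (t -> (e -> (t -> e))), p must be the function: p : ((t -> (e -> (t -> e))) -> (e -> t)).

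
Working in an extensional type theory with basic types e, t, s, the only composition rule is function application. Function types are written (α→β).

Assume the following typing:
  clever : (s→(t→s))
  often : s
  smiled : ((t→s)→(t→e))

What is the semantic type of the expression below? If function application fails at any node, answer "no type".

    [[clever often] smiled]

(t→e)

At [clever often], clever : (s→(t→s)) takes often : s, giving (t→s).
At [[clever often] smiled], smiled : ((t→s)→(t→e)) takes [clever often] : (t→s), giving (t→e).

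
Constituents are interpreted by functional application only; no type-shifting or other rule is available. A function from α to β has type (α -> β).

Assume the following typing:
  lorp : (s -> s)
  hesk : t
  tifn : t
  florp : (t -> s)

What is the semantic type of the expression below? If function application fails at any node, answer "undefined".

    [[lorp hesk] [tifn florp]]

[lorp hesk]: (s -> s) and t cannot combine by function application — type clash.

undefined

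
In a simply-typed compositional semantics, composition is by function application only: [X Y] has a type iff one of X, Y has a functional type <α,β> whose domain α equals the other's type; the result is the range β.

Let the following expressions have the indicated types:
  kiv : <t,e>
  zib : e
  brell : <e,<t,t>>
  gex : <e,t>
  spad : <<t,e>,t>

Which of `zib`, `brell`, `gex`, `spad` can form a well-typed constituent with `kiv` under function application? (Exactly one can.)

zib : e — kiv needs t; zib needs nothing (atomic); neither fits.
brell : <e,<t,t>> — kiv needs t; brell needs e; neither fits.
gex : <e,t> — kiv needs t; gex needs e; neither fits.
spad — combines: spad : <<t,e>,t> takes kiv : <t,e> as argument, giving t.

spad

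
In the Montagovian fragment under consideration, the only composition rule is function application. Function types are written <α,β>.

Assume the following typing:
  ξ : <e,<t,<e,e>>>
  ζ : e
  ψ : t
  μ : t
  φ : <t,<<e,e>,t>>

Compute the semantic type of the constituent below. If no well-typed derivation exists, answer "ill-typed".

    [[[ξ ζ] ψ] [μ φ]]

t

At [ξ ζ], ξ : <e,<t,<e,e>>> takes ζ : e, giving <t,<e,e>>.
At [[ξ ζ] ψ], [ξ ζ] : <t,<e,e>> takes ψ : t, giving <e,e>.
At [μ φ], φ : <t,<<e,e>,t>> takes μ : t, giving <<e,e>,t>.
At [[[ξ ζ] ψ] [μ φ]], [μ φ] : <<e,e>,t> takes [[ξ ζ] ψ] : <e,e>, giving t.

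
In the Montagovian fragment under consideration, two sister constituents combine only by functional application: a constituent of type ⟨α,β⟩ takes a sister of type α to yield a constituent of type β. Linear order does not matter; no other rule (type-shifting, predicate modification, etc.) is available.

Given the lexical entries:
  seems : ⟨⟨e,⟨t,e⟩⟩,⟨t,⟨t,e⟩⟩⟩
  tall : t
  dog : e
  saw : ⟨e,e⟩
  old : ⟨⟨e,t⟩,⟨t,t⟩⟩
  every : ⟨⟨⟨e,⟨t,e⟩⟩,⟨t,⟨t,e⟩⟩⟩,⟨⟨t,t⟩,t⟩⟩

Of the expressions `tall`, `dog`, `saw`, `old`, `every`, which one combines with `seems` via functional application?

every

tall : t — does not combine with seems.
dog : e — does not combine with seems.
saw : ⟨e,e⟩ — does not combine with seems.
old : ⟨⟨e,t⟩,⟨t,t⟩⟩ — does not combine with seems.
every — combines: every : ⟨⟨⟨e,⟨t,e⟩⟩,⟨t,⟨t,e⟩⟩⟩,⟨⟨t,t⟩,t⟩⟩ takes seems : ⟨⟨e,⟨t,e⟩⟩,⟨t,⟨t,e⟩⟩⟩ as argument, giving ⟨⟨t,t⟩,t⟩.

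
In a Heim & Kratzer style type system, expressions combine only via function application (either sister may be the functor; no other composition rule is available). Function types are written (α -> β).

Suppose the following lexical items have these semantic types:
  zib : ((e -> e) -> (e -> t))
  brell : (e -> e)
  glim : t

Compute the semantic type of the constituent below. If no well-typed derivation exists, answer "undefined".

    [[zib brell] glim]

[zib brell]: ((e -> e) -> (e -> t)) applied to (e -> e) yields (e -> t).
At [[zib brell] glim]: neither (e -> t) nor t can take the other as argument; the node is ill-typed.

undefined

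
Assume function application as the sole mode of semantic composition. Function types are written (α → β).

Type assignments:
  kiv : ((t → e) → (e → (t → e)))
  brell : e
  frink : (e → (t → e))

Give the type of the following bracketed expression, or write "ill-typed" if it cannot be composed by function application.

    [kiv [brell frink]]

(e → (t → e))

[brell frink]: frink is (e → (t → e)), brell is e; result (t → e).
[kiv [brell frink]]: kiv is ((t → e) → (e → (t → e))), [brell frink] is (t → e); result (e → (t → e)).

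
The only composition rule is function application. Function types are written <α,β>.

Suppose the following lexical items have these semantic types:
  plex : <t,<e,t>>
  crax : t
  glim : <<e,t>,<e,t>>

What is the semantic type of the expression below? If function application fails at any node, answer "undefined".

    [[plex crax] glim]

<e,t>

[plex crax]: plex is <t,<e,t>>, crax is t; result <e,t>.
[[plex crax] glim]: glim is <<e,t>,<e,t>>, [plex crax] is <e,t>; result <e,t>.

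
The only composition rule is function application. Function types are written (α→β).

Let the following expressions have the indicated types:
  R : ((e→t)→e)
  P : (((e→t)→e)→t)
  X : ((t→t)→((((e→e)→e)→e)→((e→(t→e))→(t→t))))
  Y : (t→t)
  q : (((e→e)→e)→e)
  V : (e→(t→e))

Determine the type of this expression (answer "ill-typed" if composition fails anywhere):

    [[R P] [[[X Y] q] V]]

t

[R P]: functor P : (((e→t)→e)→t), argument R : ((e→t)→e); result t.
[X Y]: functor X : ((t→t)→((((e→e)→e)→e)→((e→(t→e))→(t→t)))), argument Y : (t→t); result ((((e→e)→e)→e)→((e→(t→e))→(t→t))).
[[X Y] q]: functor [X Y] : ((((e→e)→e)→e)→((e→(t→e))→(t→t))), argument q : (((e→e)→e)→e); result ((e→(t→e))→(t→t)).
[[[X Y] q] V]: functor [[X Y] q] : ((e→(t→e))→(t→t)), argument V : (e→(t→e)); result (t→t).
[[R P] [[[X Y] q] V]]: functor [[[X Y] q] V] : (t→t), argument [R P] : t; result t.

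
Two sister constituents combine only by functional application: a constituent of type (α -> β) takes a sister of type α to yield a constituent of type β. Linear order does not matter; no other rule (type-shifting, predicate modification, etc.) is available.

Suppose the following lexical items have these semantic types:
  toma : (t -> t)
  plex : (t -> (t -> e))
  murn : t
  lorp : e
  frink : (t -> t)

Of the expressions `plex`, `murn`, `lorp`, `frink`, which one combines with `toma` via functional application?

murn

plex : (t -> (t -> e)) — toma needs t; plex needs t; neither fits.
murn — combines: toma : (t -> t) takes murn : t as argument, giving t.
lorp : e — toma needs t; lorp needs nothing (atomic); neither fits.
frink : (t -> t) — toma needs t; frink needs t; neither fits.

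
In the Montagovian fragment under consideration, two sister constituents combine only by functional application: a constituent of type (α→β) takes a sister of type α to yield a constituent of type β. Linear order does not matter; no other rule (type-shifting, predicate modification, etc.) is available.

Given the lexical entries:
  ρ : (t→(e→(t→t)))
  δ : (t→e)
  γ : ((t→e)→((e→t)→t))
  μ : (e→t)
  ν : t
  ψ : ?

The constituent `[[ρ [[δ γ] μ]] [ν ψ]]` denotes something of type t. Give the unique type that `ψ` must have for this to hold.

(t→((e→(t→t))→t))

At [[ρ [[δ γ] μ]] [ν ψ]] (required: t): [ρ [[δ γ] μ]] is (e→(t→t)), which is not a function with range t; hence [ν ψ] is the functor — type ((e→(t→t))→t).
At [ν ψ] (required: ((e→(t→t))→t)): ν is t, which is not a function with range ((e→(t→t))→t); hence ψ is the functor — type (t→((e→(t→t))→t)).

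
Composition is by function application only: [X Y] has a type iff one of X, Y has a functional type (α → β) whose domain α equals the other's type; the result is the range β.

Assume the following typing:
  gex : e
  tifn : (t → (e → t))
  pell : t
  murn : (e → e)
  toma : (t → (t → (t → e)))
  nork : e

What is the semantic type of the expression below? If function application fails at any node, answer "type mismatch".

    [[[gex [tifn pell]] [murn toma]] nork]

type mismatch

At [tifn pell], tifn : (t → (e → t)) takes pell : t, giving (e → t).
At [gex [tifn pell]], [tifn pell] : (e → t) takes gex : e, giving t.
[murn toma]: (e → e) and (t → (t → (t → e))) cannot combine by function application — type clash.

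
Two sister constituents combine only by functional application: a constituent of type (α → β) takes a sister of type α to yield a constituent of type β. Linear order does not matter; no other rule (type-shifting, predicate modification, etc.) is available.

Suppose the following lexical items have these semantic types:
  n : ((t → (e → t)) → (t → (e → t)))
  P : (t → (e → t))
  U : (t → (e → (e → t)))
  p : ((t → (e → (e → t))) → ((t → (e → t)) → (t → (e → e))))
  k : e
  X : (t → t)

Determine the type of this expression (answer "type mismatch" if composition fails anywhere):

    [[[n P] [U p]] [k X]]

[n P]: ((t → (e → t)) → (t → (e → t))) applied to (t → (e → t)) yields (t → (e → t)).
[U p]: ((t → (e → (e → t))) → ((t → (e → t)) → (t → (e → e)))) applied to (t → (e → (e → t))) yields ((t → (e → t)) → (t → (e → e))).
[[n P] [U p]]: ((t → (e → t)) → (t → (e → e))) applied to (t → (e → t)) yields (t → (e → e)).
[k X]: e with (t → t) — neither is a function whose domain matches the other; composition fails here.

type mismatch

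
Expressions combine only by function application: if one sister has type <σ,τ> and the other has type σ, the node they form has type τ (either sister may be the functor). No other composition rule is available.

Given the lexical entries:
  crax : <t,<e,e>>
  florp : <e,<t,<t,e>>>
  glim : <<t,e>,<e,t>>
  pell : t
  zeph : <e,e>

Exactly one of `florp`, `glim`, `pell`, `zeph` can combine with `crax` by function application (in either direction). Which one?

pell

florp : <e,<t,<t,e>>> — crax needs t; florp needs e; neither fits.
glim : <<t,e>,<e,t>> — crax needs t; glim needs <t,e>; neither fits.
pell — combines: crax : <t,<e,e>> takes pell : t as argument, giving <e,e>.
zeph : <e,e> — crax needs t; zeph needs e; neither fits.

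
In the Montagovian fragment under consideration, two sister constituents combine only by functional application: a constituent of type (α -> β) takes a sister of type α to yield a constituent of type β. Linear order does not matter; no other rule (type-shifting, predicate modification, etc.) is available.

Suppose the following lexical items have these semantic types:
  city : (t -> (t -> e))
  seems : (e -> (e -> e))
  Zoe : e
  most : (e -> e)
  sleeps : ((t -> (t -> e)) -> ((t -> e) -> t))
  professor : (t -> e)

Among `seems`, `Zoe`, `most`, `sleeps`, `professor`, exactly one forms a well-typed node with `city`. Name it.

sleeps

seems : (e -> (e -> e)) — neither side's domain matches the other.
Zoe : e — neither side's domain matches the other.
most : (e -> e) — neither side's domain matches the other.
sleeps — combines: sleeps : ((t -> (t -> e)) -> ((t -> e) -> t)) takes city : (t -> (t -> e)) as argument, giving ((t -> e) -> t).
professor : (t -> e) — neither side's domain matches the other.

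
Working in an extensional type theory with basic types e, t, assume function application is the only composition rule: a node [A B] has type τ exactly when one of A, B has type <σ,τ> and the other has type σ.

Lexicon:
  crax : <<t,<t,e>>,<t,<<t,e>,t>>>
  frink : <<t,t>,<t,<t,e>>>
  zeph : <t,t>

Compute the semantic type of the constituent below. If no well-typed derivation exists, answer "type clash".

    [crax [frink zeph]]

<t,<<t,e>,t>>

[frink zeph]: <<t,t>,<t,<t,e>>> applied to <t,t> yields <t,<t,e>>.
[crax [frink zeph]]: <<t,<t,e>>,<t,<<t,e>,t>>> applied to <t,<t,e>> yields <t,<<t,e>,t>>.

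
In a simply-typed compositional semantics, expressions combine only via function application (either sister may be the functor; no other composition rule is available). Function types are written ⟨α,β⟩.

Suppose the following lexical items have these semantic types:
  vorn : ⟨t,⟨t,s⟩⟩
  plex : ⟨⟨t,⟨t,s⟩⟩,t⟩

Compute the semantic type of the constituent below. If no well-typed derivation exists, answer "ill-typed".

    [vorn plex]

[vorn plex]: plex is ⟨⟨t,⟨t,s⟩⟩,t⟩, vorn is ⟨t,⟨t,s⟩⟩; result t.

t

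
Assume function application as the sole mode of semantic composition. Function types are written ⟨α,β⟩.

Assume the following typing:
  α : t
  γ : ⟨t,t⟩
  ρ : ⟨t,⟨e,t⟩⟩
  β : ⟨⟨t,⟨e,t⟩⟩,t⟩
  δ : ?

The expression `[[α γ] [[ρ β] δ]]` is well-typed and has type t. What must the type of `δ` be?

⟨t,⟨t,t⟩⟩

For [[α γ] [[ρ β] δ]] to have type t with [α γ] of type t, [[ρ β] δ] must be the function: [[ρ β] δ] : ⟨t,t⟩.
For [[ρ β] δ] to have type ⟨t,t⟩ with [ρ β] of type t, δ must be the function: δ : ⟨t,⟨t,t⟩⟩.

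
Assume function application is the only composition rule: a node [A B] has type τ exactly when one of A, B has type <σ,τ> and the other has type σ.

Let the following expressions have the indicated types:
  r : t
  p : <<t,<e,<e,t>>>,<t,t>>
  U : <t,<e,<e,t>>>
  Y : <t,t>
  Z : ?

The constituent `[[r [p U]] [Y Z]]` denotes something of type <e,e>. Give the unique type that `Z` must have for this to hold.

<<t,t>,<t,<e,e>>>

For [[r [p U]] [Y Z]] to have type <e,e> with [r [p U]] of type t, [Y Z] must be the function: [Y Z] : <t,<e,e>>.
For [Y Z] to have type <t,<e,e>> with Y of type <t,t>, Z must be the function: Z : <<t,t>,<t,<e,e>>>.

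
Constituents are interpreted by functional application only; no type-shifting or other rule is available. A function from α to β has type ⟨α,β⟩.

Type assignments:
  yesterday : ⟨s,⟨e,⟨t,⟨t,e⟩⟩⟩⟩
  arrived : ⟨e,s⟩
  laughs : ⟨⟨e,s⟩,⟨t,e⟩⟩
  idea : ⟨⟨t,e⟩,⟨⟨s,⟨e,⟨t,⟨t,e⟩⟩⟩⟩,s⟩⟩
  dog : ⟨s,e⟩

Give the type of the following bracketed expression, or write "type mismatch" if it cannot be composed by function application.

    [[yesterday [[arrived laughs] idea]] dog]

e

[arrived laughs] — laughs of type ⟨⟨e,s⟩,⟨t,e⟩⟩ combines with arrived of type ⟨e,s⟩: type ⟨t,e⟩.
[[arrived laughs] idea] — idea of type ⟨⟨t,e⟩,⟨⟨s,⟨e,⟨t,⟨t,e⟩⟩⟩⟩,s⟩⟩ combines with [arrived laughs] of type ⟨t,e⟩: type ⟨⟨s,⟨e,⟨t,⟨t,e⟩⟩⟩⟩,s⟩.
[yesterday [[arrived laughs] idea]] — [[arrived laughs] idea] of type ⟨⟨s,⟨e,⟨t,⟨t,e⟩⟩⟩⟩,s⟩ combines with yesterday of type ⟨s,⟨e,⟨t,⟨t,e⟩⟩⟩⟩: type s.
[[yesterday [[arrived laughs] idea]] dog] — dog of type ⟨s,e⟩ combines with [yesterday [[arrived laughs] idea]] of type s: type e.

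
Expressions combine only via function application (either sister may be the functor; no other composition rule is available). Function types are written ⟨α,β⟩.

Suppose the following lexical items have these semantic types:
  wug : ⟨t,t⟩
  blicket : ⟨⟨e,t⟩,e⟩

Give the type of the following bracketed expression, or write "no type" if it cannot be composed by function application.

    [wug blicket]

no type

At [wug blicket]: neither ⟨t,t⟩ nor ⟨⟨e,t⟩,e⟩ can take the other as argument; the node is ill-typed.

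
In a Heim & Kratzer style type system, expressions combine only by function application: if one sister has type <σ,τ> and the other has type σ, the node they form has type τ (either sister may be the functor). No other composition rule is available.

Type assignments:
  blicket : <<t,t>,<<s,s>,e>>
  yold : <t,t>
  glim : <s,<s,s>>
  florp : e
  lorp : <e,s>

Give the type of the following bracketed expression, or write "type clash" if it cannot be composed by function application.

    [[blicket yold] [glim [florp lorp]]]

e

At [blicket yold], blicket : <<t,t>,<<s,s>,e>> takes yold : <t,t>, giving <<s,s>,e>.
At [florp lorp], lorp : <e,s> takes florp : e, giving s.
At [glim [florp lorp]], glim : <s,<s,s>> takes [florp lorp] : s, giving <s,s>.
At [[blicket yold] [glim [florp lorp]]], [blicket yold] : <<s,s>,e> takes [glim [florp lorp]] : <s,s>, giving e.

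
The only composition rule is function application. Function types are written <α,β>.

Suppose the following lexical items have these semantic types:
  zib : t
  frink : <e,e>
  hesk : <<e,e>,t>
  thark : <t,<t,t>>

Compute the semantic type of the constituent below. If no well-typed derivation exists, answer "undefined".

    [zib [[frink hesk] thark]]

t

[frink hesk]: hesk is <<e,e>,t>, frink is <e,e>; result t.
[[frink hesk] thark]: thark is <t,<t,t>>, [frink hesk] is t; result <t,t>.
[zib [[frink hesk] thark]]: [[frink hesk] thark] is <t,t>, zib is t; result t.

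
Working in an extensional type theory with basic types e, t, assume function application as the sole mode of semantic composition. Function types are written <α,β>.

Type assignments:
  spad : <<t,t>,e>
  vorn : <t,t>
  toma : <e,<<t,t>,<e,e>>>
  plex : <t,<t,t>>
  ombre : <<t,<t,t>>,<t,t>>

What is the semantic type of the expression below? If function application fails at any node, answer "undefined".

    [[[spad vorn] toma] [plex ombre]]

<e,e>

[spad vorn] — spad of type <<t,t>,e> combines with vorn of type <t,t>: type e.
[[spad vorn] toma] — toma of type <e,<<t,t>,<e,e>>> combines with [spad vorn] of type e: type <<t,t>,<e,e>>.
[plex ombre] — ombre of type <<t,<t,t>>,<t,t>> combines with plex of type <t,<t,t>>: type <t,t>.
[[[spad vorn] toma] [plex ombre]] — [[spad vorn] toma] of type <<t,t>,<e,e>> combines with [plex ombre] of type <t,t>: type <e,e>.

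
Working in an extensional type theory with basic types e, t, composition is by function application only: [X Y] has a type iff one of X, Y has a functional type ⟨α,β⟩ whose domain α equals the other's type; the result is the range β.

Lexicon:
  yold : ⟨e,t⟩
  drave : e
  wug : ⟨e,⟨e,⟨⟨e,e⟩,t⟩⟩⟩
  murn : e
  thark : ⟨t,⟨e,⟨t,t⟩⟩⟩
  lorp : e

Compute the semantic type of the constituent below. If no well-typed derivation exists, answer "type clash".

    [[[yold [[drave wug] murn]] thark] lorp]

[drave wug]: wug is ⟨e,⟨e,⟨⟨e,e⟩,t⟩⟩⟩, drave is e; result ⟨e,⟨⟨e,e⟩,t⟩⟩.
[[drave wug] murn]: [drave wug] is ⟨e,⟨⟨e,e⟩,t⟩⟩, murn is e; result ⟨⟨e,e⟩,t⟩.
[yold [[drave wug] murn]]: ⟨e,t⟩ and ⟨⟨e,e⟩,t⟩ cannot combine by function application — type clash.

type clash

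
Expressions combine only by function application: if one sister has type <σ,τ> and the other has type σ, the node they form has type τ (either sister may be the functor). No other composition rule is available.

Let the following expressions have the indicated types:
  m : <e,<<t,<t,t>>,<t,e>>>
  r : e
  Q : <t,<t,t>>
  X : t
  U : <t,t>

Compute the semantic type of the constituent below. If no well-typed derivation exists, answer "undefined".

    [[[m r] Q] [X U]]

e

At [m r], m : <e,<<t,<t,t>>,<t,e>>> takes r : e, giving <<t,<t,t>>,<t,e>>.
At [[m r] Q], [m r] : <<t,<t,t>>,<t,e>> takes Q : <t,<t,t>>, giving <t,e>.
At [X U], U : <t,t> takes X : t, giving t.
At [[[m r] Q] [X U]], [[m r] Q] : <t,e> takes [X U] : t, giving e.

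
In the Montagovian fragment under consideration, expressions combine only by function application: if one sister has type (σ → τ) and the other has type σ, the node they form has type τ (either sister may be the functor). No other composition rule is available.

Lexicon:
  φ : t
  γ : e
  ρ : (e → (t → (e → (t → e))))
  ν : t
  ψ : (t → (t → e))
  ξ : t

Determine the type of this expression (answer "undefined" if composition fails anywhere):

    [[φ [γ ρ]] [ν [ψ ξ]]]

(t → e)

[γ ρ]: (e → (t → (e → (t → e)))) applied to e yields (t → (e → (t → e))).
[φ [γ ρ]]: (t → (e → (t → e))) applied to t yields (e → (t → e)).
[ψ ξ]: (t → (t → e)) applied to t yields (t → e).
[ν [ψ ξ]]: (t → e) applied to t yields e.
[[φ [γ ρ]] [ν [ψ ξ]]]: (e → (t → e)) applied to e yields (t → e).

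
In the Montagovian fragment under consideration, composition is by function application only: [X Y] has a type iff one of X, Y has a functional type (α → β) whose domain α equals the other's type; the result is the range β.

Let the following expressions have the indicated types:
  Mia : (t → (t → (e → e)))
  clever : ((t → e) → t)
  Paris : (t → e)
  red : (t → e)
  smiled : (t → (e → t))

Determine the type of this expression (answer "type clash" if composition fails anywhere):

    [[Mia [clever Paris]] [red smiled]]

[clever Paris]: clever is ((t → e) → t), Paris is (t → e); result t.
[Mia [clever Paris]]: Mia is (t → (t → (e → e))), [clever Paris] is t; result (t → (e → e)).
At [red smiled]: neither (t → e) nor (t → (e → t)) can take the other as argument; the node is ill-typed.

type clash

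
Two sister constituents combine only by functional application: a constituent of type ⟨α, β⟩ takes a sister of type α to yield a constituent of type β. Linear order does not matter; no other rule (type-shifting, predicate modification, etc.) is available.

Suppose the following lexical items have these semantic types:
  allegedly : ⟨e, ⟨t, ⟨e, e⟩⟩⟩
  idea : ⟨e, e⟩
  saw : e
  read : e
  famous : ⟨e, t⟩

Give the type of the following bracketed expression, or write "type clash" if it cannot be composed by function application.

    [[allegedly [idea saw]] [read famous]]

⟨e, e⟩

[idea saw]: functor idea : ⟨e, e⟩, argument saw : e; result e.
[allegedly [idea saw]]: functor allegedly : ⟨e, ⟨t, ⟨e, e⟩⟩⟩, argument [idea saw] : e; result ⟨t, ⟨e, e⟩⟩.
[read famous]: functor famous : ⟨e, t⟩, argument read : e; result t.
[[allegedly [idea saw]] [read famous]]: functor [allegedly [idea saw]] : ⟨t, ⟨e, e⟩⟩, argument [read famous] : t; result ⟨e, e⟩.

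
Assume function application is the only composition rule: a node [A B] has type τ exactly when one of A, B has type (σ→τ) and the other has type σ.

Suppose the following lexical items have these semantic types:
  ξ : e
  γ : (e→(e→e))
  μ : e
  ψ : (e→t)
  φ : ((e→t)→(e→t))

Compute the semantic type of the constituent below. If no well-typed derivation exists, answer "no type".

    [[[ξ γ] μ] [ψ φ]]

t

At [ξ γ], γ : (e→(e→e)) takes ξ : e, giving (e→e).
At [[ξ γ] μ], [ξ γ] : (e→e) takes μ : e, giving e.
At [ψ φ], φ : ((e→t)→(e→t)) takes ψ : (e→t), giving (e→t).
At [[[ξ γ] μ] [ψ φ]], [ψ φ] : (e→t) takes [[ξ γ] μ] : e, giving t.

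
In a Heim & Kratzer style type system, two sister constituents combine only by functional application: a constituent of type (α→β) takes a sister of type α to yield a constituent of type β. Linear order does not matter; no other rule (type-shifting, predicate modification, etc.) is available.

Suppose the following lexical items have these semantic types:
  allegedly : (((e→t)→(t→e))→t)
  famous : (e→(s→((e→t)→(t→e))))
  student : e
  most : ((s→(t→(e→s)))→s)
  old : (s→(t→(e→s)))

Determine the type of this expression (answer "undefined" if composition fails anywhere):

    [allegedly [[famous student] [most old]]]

t

[famous student]: famous is (e→(s→((e→t)→(t→e)))), student is e; result (s→((e→t)→(t→e))).
[most old]: most is ((s→(t→(e→s)))→s), old is (s→(t→(e→s))); result s.
[[famous student] [most old]]: [famous student] is (s→((e→t)→(t→e))), [most old] is s; result ((e→t)→(t→e)).
[allegedly [[famous student] [most old]]]: allegedly is (((e→t)→(t→e))→t), [[famous student] [most old]] is ((e→t)→(t→e)); result t.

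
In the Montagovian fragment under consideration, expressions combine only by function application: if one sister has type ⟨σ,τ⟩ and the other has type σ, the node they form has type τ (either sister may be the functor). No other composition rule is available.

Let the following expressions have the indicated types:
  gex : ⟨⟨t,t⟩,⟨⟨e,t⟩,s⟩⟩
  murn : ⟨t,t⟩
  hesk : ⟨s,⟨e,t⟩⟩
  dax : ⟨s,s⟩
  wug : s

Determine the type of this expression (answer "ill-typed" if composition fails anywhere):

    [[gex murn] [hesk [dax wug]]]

s

[gex murn]: gex is ⟨⟨t,t⟩,⟨⟨e,t⟩,s⟩⟩, murn is ⟨t,t⟩; result ⟨⟨e,t⟩,s⟩.
[dax wug]: dax is ⟨s,s⟩, wug is s; result s.
[hesk [dax wug]]: hesk is ⟨s,⟨e,t⟩⟩, [dax wug] is s; result ⟨e,t⟩.
[[gex murn] [hesk [dax wug]]]: [gex murn] is ⟨⟨e,t⟩,s⟩, [hesk [dax wug]] is ⟨e,t⟩; result s.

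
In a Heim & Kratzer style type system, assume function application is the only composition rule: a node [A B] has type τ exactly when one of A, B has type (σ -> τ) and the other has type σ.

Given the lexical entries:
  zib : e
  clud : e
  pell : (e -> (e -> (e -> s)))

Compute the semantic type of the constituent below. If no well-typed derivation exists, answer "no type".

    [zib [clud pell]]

(e -> s)

At [clud pell], pell : (e -> (e -> (e -> s))) takes clud : e, giving (e -> (e -> s)).
At [zib [clud pell]], [clud pell] : (e -> (e -> s)) takes zib : e, giving (e -> s).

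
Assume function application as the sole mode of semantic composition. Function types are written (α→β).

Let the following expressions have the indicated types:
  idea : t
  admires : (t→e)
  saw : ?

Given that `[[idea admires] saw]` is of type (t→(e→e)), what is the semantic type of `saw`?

(e→(t→(e→e)))

At [[idea admires] saw] (required: (t→(e→e))): [idea admires] is e, which is not a function with range (t→(e→e)); hence saw is the functor — type (e→(t→(e→e))).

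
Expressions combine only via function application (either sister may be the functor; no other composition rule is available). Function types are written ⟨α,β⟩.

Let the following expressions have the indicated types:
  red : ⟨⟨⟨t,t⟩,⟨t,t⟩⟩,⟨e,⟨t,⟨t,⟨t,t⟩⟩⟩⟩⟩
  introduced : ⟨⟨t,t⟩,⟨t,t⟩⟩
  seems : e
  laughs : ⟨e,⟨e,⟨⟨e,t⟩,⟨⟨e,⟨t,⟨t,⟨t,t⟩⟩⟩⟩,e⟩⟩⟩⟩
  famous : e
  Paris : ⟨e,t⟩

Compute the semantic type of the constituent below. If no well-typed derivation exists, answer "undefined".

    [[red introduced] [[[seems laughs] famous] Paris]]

e

At [red introduced], red : ⟨⟨⟨t,t⟩,⟨t,t⟩⟩,⟨e,⟨t,⟨t,⟨t,t⟩⟩⟩⟩⟩ takes introduced : ⟨⟨t,t⟩,⟨t,t⟩⟩, giving ⟨e,⟨t,⟨t,⟨t,t⟩⟩⟩⟩.
At [seems laughs], laughs : ⟨e,⟨e,⟨⟨e,t⟩,⟨⟨e,⟨t,⟨t,⟨t,t⟩⟩⟩⟩,e⟩⟩⟩⟩ takes seems : e, giving ⟨e,⟨⟨e,t⟩,⟨⟨e,⟨t,⟨t,⟨t,t⟩⟩⟩⟩,e⟩⟩⟩.
At [[seems laughs] famous], [seems laughs] : ⟨e,⟨⟨e,t⟩,⟨⟨e,⟨t,⟨t,⟨t,t⟩⟩⟩⟩,e⟩⟩⟩ takes famous : e, giving ⟨⟨e,t⟩,⟨⟨e,⟨t,⟨t,⟨t,t⟩⟩⟩⟩,e⟩⟩.
At [[[seems laughs] famous] Paris], [[seems laughs] famous] : ⟨⟨e,t⟩,⟨⟨e,⟨t,⟨t,⟨t,t⟩⟩⟩⟩,e⟩⟩ takes Paris : ⟨e,t⟩, giving ⟨⟨e,⟨t,⟨t,⟨t,t⟩⟩⟩⟩,e⟩.
At [[red introduced] [[[seems laughs] famous] Paris]], [[[seems laughs] famous] Paris] : ⟨⟨e,⟨t,⟨t,⟨t,t⟩⟩⟩⟩,e⟩ takes [red introduced] : ⟨e,⟨t,⟨t,⟨t,t⟩⟩⟩⟩, giving e.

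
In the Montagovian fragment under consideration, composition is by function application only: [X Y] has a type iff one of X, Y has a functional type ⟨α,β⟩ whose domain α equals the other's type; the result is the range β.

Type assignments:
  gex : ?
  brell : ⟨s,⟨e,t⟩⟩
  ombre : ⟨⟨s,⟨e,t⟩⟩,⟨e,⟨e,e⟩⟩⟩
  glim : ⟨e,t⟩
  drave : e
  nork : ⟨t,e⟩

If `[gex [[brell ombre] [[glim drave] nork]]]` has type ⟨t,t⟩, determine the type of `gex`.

⟨⟨e,e⟩,⟨t,t⟩⟩

[gex [[brell ombre] [[glim drave] nork]]] is required to be ⟨t,t⟩. [[brell ombre] [[glim drave] nork]] : ⟨e,e⟩ cannot yield ⟨t,t⟩ as functor, so gex : ⟨⟨e,e⟩,⟨t,t⟩⟩.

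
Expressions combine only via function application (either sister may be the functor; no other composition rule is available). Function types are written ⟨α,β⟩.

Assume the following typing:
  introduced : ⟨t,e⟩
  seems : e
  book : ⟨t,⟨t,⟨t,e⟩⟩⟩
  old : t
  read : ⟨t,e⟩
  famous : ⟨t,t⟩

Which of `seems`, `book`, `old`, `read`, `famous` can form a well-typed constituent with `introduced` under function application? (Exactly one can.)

old

seems : e — does not combine with introduced.
book : ⟨t,⟨t,⟨t,e⟩⟩⟩ — does not combine with introduced.
old — combines: introduced : ⟨t,e⟩ takes old : t as argument, giving e.
read : ⟨t,e⟩ — does not combine with introduced.
famous : ⟨t,t⟩ — does not combine with introduced.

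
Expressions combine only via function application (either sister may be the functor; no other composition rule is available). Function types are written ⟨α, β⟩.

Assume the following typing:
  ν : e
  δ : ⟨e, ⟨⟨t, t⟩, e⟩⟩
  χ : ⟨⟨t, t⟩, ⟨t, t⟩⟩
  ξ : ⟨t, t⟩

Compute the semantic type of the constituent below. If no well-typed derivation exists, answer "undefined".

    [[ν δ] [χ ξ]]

[ν δ] — δ of type ⟨e, ⟨⟨t, t⟩, e⟩⟩ combines with ν of type e: type ⟨⟨t, t⟩, e⟩.
[χ ξ] — χ of type ⟨⟨t, t⟩, ⟨t, t⟩⟩ combines with ξ of type ⟨t, t⟩: type ⟨t, t⟩.
[[ν δ] [χ ξ]] — [ν δ] of type ⟨⟨t, t⟩, e⟩ combines with [χ ξ] of type ⟨t, t⟩: type e.

e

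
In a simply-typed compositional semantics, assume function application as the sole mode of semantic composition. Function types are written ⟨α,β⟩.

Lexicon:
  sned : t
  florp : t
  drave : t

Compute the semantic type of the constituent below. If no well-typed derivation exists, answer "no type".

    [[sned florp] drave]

no type

[sned florp]: t and t cannot combine by function application — type clash.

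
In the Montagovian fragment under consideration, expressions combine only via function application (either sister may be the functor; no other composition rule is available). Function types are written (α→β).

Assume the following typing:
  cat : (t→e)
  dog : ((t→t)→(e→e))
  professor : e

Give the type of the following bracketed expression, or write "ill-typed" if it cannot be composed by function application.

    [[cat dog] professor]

ill-typed

[cat dog]: (t→e) with ((t→t)→(e→e)) — neither is a function whose domain matches the other; composition fails here.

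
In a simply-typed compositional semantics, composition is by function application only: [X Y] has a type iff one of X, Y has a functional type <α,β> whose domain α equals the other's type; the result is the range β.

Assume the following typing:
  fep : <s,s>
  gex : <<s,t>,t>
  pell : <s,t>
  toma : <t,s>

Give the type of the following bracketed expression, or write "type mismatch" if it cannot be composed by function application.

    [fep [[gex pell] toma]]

s

At [gex pell], gex : <<s,t>,t> takes pell : <s,t>, giving t.
At [[gex pell] toma], toma : <t,s> takes [gex pell] : t, giving s.
At [fep [[gex pell] toma]], fep : <s,s> takes [[gex pell] toma] : s, giving s.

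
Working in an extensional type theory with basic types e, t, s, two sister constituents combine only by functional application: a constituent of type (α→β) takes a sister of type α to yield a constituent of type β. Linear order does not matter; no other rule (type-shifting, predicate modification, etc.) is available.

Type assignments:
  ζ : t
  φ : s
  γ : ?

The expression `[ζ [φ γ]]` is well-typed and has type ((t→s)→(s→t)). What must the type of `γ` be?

(s→(t→((t→s)→(s→t))))

[ζ [φ γ]] must have type ((t→s)→(s→t)). The sister ζ has type t; that is not a function onto ((t→s)→(s→t)), so [φ γ] must be the functor, of type (t→((t→s)→(s→t))).
[φ γ] must have type (t→((t→s)→(s→t))). The sister φ has type s; that is not a function onto (t→((t→s)→(s→t))), so γ must be the functor, of type (s→(t→((t→s)→(s→t)))).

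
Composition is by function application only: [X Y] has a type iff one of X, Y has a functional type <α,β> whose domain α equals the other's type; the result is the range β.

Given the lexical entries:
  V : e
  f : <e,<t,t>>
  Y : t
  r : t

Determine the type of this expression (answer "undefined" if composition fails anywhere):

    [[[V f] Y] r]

undefined

At [V f], f : <e,<t,t>> takes V : e, giving <t,t>.
At [[V f] Y], [V f] : <t,t> takes Y : t, giving t.
At [[[V f] Y] r]: neither t nor t can take the other as argument; the node is ill-typed.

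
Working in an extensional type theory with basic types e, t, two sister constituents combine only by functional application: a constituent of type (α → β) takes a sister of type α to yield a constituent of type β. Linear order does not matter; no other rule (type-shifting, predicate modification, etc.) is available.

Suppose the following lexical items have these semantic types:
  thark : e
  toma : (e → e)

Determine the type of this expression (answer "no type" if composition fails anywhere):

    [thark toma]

e

At [thark toma], toma : (e → e) takes thark : e, giving e.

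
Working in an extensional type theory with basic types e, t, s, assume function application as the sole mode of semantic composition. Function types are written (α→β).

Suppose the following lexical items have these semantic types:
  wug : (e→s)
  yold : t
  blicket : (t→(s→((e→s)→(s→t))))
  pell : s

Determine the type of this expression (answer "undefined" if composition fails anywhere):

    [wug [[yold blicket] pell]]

(s→t)

[yold blicket]: blicket is (t→(s→((e→s)→(s→t)))), yold is t; result (s→((e→s)→(s→t))).
[[yold blicket] pell]: [yold blicket] is (s→((e→s)→(s→t))), pell is s; result ((e→s)→(s→t)).
[wug [[yold blicket] pell]]: [[yold blicket] pell] is ((e→s)→(s→t)), wug is (e→s); result (s→t).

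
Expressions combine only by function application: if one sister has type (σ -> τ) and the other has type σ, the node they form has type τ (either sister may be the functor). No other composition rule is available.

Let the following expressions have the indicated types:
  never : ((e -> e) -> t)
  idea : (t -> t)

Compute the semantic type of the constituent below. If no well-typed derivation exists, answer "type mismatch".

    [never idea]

type mismatch

[never idea]: ((e -> e) -> t) and (t -> t) cannot combine by function application — type clash.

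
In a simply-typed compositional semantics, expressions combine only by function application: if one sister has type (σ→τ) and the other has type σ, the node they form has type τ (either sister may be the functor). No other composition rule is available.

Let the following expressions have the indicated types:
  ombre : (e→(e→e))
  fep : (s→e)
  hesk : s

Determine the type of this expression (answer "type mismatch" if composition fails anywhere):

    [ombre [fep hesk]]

[fep hesk]: functor fep : (s→e), argument hesk : s; result e.
[ombre [fep hesk]]: functor ombre : (e→(e→e)), argument [fep hesk] : e; result (e→e).

(e→e)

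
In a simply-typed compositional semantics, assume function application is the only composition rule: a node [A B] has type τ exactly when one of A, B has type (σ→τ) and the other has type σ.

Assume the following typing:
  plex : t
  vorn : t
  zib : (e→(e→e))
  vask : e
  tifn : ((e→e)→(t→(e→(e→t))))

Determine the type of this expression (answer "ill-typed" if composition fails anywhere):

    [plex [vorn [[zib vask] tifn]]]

ill-typed

[zib vask] — zib of type (e→(e→e)) combines with vask of type e: type (e→e).
[[zib vask] tifn] — tifn of type ((e→e)→(t→(e→(e→t)))) combines with [zib vask] of type (e→e): type (t→(e→(e→t))).
[vorn [[zib vask] tifn]] — [[zib vask] tifn] of type (t→(e→(e→t))) combines with vorn of type t: type (e→(e→t)).
[plex [vorn [[zib vask] tifn]]]: t and (e→(e→t)) cannot combine by function application — type clash.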